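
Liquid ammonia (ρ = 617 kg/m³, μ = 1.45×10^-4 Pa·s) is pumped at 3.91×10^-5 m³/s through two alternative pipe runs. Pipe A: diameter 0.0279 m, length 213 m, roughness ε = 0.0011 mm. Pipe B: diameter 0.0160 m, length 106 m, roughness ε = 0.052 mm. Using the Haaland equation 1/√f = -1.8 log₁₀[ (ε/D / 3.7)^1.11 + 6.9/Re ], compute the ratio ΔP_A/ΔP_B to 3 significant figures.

ΔP_A/ΔP_B ≈ 0.124

Pipe A: V = Q/A = 3.91e-05/0.0006114 = 0.06396 m/s; Re = 7593; ε/D = 3.94e-05; Haaland → f = 0.03339; ΔP_A = f(L/D)(ρV²/2) = 321.7 Pa.
Pipe B: V = Q/A = 3.91e-05/0.0002011 = 0.1945 m/s; Re = 1.324e+04; ε/D = 0.00325; Haaland → f = 0.03354; ΔP_B = f(L/D)(ρV²/2) = 2593 Pa.
ΔP_A/ΔP_B = 321.7/2593 = 0.124.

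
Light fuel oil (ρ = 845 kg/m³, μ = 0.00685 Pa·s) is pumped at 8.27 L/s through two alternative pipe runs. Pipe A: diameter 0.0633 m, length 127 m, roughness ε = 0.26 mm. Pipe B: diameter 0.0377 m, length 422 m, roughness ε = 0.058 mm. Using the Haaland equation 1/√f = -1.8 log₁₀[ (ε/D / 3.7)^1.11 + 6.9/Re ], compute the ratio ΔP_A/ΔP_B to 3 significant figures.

Pipe A: V = Q/A = 0.00827/0.003147 = 2.628 m/s; Re = 2.052e+04; ε/D = 0.00411; Haaland → f = 0.03286; ΔP_A = f(L/D)(ρV²/2) = 1.924e+05 Pa.
Pipe B: V = Q/A = 0.00827/0.001116 = 7.409 m/s; Re = 3.445e+04; ε/D = 0.00154; Haaland → f = 0.02633; ΔP_B = f(L/D)(ρV²/2) = 6.834e+06 Pa.
ΔP_A/ΔP_B = 1.924e+05/6.834e+06 = 0.0281.

ΔP_A/ΔP_B ≈ 0.0281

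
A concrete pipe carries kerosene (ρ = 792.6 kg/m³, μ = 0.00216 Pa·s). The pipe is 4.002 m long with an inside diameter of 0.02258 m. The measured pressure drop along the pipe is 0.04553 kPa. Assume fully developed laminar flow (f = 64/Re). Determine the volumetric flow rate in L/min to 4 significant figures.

Q ≈ 2.016 L/min

For laminar flow, f = 64/Re with Re = ρVD/μ, so Darcy-Weisbach reduces to ΔP = 32μLV/D². Solving for V: V = ΔP·D²/(32μL) = 45.53·(0.02258)²/(32·0.00216·4.002) = 0.08392 m/s.
Check: Re = ρVD/μ = 792.6·0.08392·0.02258/0.00216 = 695.3 < 2300, so the laminar assumption holds.
Q = V·A = 0.08392·(π/4·0.02258²) = 3.36e-05 m³/s = 2.016 L/min.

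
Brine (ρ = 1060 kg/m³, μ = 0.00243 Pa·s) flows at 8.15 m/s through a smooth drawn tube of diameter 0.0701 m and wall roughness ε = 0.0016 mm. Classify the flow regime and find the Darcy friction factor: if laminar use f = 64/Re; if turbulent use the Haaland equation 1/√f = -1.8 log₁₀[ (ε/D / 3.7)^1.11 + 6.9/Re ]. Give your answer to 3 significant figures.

Re = ρVD/μ = 1060·8.15·0.0701/0.00243 = 2.492e+05.
Re > 4000 → turbulent. ε/D = 1.6e-06/0.0701 = 2.28e-05; Haaland: 1/√f = -1.8 log₁₀[1.65e-06 + 2.77e-05] = 8.159, so f = 0.01502.

f ≈ 0.0150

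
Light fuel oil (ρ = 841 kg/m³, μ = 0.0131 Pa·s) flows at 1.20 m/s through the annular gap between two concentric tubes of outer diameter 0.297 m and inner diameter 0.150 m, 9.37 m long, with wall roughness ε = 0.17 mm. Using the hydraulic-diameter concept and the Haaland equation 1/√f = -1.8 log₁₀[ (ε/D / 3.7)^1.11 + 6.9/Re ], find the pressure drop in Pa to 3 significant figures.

ΔP ≈ 1210 Pa

Hydraulic diameter D_h = 4A/P = D_o - D_i = 0.297 - 0.15 = 0.147 m.
Re = ρVD_h/μ = 841·1.2·0.147/0.0131 = 1.132e+04.
ε/D_h = 0.00017/0.147 = 0.00116; Haaland gives 1/√f = -1.8 log₁₀[0.000129+0.000609] = 5.638, so f = 0.03146.
ΔP = f(L/D_h)(ρV²/2) = 0.03146·9.37/0.147·605.5 = 1214 Pa.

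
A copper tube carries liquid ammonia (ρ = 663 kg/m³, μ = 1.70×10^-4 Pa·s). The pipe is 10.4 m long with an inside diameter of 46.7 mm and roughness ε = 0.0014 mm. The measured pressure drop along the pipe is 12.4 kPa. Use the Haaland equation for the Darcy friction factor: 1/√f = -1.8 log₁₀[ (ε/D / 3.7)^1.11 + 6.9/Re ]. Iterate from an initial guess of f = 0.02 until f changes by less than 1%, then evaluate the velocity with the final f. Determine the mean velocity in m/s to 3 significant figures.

V ≈ 3.61 m/s

Rearranging Darcy-Weisbach: V = √(2·ΔP·D/(f·L·ρ)). With ε/D = 1.4e-06/0.0467 = 3e-05, iterate starting from f = 0.02:
  f = 0.02 → V = √(2·1.24e+04·0.0467/(0.02·10.4·663)) = 2.898 m/s; Re = ρVD/μ = 5.278e+05; f → 0.01331
  f = 0.01331 → V = 3.552 m/s; Re = 6.47e+05; f → 0.01291
  f = 0.01291 → V = 3.607 m/s; Re = 6.569e+05; f → 0.01288
Converged (Δf/f < 1%). With the final f = 0.01288: V = √(2·1.24e+04·0.0467/(0.01288·10.4·663)) = 3.611 m/s.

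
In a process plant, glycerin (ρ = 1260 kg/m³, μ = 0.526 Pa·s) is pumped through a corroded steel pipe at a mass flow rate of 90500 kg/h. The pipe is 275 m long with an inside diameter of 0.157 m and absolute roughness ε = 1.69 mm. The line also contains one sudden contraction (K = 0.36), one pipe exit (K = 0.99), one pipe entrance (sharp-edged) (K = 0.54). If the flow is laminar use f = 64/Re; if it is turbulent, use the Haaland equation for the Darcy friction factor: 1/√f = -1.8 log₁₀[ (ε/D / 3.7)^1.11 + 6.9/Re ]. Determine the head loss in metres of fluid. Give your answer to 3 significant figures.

h_f ≈ 15.8 m

ṁ = 90500 kg/h = 90500/3600 = 25.14 kg/s.
A = πD²/4 = π(0.157)²/4 = 0.01936 m²; mean velocity V = ṁ/(ρA) = 25.14/(1260 · 0.01936) = 1.031 m/s.
Reynolds number Re = ρVD/μ = 1260 · 1.031 · 0.157 / 0.526 = 387.6.
Re < 2300 → laminar flow, so f = 64/Re = 64/387.6 = 0.1651 (the turbulent correlation is not needed).
Total minor-loss coefficient ΣK = 1·0.36 + 1·0.99 + 1·0.54 = 1.89.
ΔP = [f·L/D + ΣK]·(ρV²/2) = [0.1651·275/0.157 + 1.89]·(1260·1.031²/2) = [289.2 + 1.89]·669.1 = 1.948e+05 Pa.
Head loss h_f = ΔP/(ρg) = 1.948e+05/(1260·9.81) = 15.8 m.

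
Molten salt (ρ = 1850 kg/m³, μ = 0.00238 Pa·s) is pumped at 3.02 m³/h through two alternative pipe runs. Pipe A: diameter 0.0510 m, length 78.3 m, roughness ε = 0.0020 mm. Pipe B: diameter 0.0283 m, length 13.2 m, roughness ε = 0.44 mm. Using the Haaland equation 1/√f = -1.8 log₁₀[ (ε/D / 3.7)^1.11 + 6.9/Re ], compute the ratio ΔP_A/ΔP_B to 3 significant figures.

Pipe A: V = Q/A = 0.0008389/0.002043 = 0.4107 m/s; Re = 1.628e+04; ε/D = 3.92e-05; Haaland → f = 0.02718; ΔP_A = f(L/D)(ρV²/2) = 6510 Pa.
Pipe B: V = Q/A = 0.0008389/0.000629 = 1.334 m/s; Re = 2.934e+04; ε/D = 0.0155; Haaland → f = 0.04581; ΔP_B = f(L/D)(ρV²/2) = 3.515e+04 Pa.
ΔP_A/ΔP_B = 6510/3.515e+04 = 0.185.

ΔP_A/ΔP_B ≈ 0.185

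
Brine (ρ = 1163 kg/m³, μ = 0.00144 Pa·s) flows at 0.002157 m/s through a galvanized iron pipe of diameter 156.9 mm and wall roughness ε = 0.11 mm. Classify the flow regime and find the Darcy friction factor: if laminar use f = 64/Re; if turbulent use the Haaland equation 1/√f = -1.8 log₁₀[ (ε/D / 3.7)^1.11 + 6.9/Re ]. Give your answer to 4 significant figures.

f ≈ 0.2341

Re = ρVD/μ = 1163·0.002157·0.1569/0.00144 = 273.3.
Re < 2300 → laminar, so f = 64/Re = 0.2341 (roughness is irrelevant in laminar flow).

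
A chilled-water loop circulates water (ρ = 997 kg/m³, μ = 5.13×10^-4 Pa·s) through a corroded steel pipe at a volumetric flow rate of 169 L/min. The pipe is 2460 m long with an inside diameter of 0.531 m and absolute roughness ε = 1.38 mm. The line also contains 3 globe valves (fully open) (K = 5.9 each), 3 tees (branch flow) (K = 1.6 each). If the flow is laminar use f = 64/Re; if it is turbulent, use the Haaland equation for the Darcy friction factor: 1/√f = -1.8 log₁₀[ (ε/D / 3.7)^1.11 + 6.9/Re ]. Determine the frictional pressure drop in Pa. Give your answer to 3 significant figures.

ΔP ≈ 14.0 Pa

Q = 169 L/min = 169/60000 = 0.002817 m³/s.
Cross-sectional area A = πD²/4 = π(0.531)²/4 = 0.2215 m²; mean velocity V = Q/A = 0.002817/0.2215 = 0.01272 m/s.
Reynolds number Re = ρVD/μ = 997 · 0.01272 · 0.531 / 0.000513 = 1.313e+04.
Re > 4000 → turbulent. Relative roughness ε/D = 0.00138/0.531 = 0.0026. Haaland: 1/√f = -1.8 log₁₀[(0.0026/3.7)^1.11 + 6.9/1.313e+04] = -1.8 log₁₀[0.000316 + 0.000526] = 5.535, so f = 0.03264.
Total minor-loss coefficient ΣK = 3·5.9 + 3·1.6 = 22.5.
ΔP = [f·L/D + ΣK]·(ρV²/2) = [0.03264·2460/0.531 + 22.5]·(997·0.01272²/2) = [151.2 + 22.5]·0.08065 = 14.01 Pa.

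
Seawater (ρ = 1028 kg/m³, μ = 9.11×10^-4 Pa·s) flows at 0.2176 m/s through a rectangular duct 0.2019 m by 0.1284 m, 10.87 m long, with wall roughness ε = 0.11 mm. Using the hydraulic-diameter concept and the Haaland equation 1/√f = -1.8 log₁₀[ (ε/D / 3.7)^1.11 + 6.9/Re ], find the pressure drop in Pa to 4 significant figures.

ΔP ≈ 40.20 Pa

Hydraulic diameter D_h = 4A/P = 4·(0.2019·0.1284)/(2·(0.2019+0.1284)) = 0.1037/0.6606 = 0.157 m.
Re = ρVD_h/μ = 1028·0.2176·0.157/0.000911 = 3.854e+04.
ε/D_h = 0.00011/0.157 = 0.000701; Haaland gives 1/√f = -1.8 log₁₀[7.38e-05+0.000179] = 6.475, so f = 0.02385.
ΔP = f(L/D_h)(ρV²/2) = 0.02385·10.87/0.157·24.34 = 40.2 Pa.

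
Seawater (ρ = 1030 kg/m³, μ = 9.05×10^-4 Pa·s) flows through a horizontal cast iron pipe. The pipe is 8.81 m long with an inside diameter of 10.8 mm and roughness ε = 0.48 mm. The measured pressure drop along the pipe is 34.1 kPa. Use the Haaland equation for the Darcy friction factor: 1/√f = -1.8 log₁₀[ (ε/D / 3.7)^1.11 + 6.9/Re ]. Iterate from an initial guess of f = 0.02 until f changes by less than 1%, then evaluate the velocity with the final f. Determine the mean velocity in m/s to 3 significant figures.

Rearranging Darcy-Weisbach: V = √(2·ΔP·D/(f·L·ρ)). With ε/D = 0.00048/0.0108 = 0.0444, iterate starting from f = 0.02:
  f = 0.02 → V = √(2·3.41e+04·0.0108/(0.02·8.81·1030)) = 2.015 m/s; Re = ρVD/μ = 2.476e+04; f → 0.06896
  f = 0.06896 → V = 1.085 m/s; Re = 1.334e+04; f → 0.06984
  f = 0.06984 → V = 1.078 m/s; Re = 1.325e+04; f → 0.06985
Converged (Δf/f < 1%). With the final f = 0.06985: V = √(2·3.41e+04·0.0108/(0.06985·8.81·1030)) = 1.078 m/s.

V ≈ 1.08 m/s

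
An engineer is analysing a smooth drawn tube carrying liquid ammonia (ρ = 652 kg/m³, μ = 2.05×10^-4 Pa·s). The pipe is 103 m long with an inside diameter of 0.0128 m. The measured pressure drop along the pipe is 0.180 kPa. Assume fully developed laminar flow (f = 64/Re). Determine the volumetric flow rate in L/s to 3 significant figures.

Q ≈ 0.00562 L/s

For laminar flow, f = 64/Re with Re = ρVD/μ, so Darcy-Weisbach reduces to ΔP = 32μLV/D². Solving for V: V = ΔP·D²/(32μL) = 180·(0.0128)²/(32·0.000205·103) = 0.04365 m/s.
Check: Re = ρVD/μ = 652·0.04365·0.0128/0.000205 = 1777 < 2300, so the laminar assumption holds.
Q = V·A = 0.04365·(π/4·0.0128²) = 5.616e-06 m³/s = 0.00562 L/s.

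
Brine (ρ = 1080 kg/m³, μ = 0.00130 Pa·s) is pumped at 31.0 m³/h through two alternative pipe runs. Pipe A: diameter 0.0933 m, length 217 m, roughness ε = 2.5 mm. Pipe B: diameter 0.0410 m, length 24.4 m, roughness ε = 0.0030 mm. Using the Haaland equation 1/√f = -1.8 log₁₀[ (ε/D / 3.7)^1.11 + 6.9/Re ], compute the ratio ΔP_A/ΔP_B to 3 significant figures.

Pipe A: V = Q/A = 0.008611/0.006837 = 1.26 m/s; Re = 9.763e+04; ε/D = 0.0268; Haaland → f = 0.05503; ΔP_A = f(L/D)(ρV²/2) = 1.096e+05 Pa.
Pipe B: V = Q/A = 0.008611/0.00132 = 6.522 m/s; Re = 2.222e+05; ε/D = 7.32e-05; Haaland → f = 0.01572; ΔP_B = f(L/D)(ρV²/2) = 2.149e+05 Pa.
ΔP_A/ΔP_B = 1.096e+05/2.149e+05 = 0.510.

ΔP_A/ΔP_B ≈ 0.510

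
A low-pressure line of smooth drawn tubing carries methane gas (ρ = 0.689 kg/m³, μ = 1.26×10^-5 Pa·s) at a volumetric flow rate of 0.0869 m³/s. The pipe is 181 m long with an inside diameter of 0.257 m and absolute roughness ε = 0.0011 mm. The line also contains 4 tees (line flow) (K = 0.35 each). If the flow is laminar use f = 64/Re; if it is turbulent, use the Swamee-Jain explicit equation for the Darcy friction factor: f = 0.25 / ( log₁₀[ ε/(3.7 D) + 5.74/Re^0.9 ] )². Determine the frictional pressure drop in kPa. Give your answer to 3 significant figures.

ΔP ≈ 0.0182 kPa

Cross-sectional area A = πD²/4 = π(0.257)²/4 = 0.05187 m²; mean velocity V = Q/A = 0.0869/0.05187 = 1.675 m/s.
Reynolds number Re = ρVD/μ = 0.689 · 1.675 · 0.257 / 1.26e-05 = 2.354e+04.
Re > 4000 → turbulent. Relative roughness ε/D = 1.1e-06/0.257 = 4.28e-06. Swamee-Jain: f = 0.25/(log₁₀[4.28e-06/3.7 + 5.74/2.354e+04^0.9])² = 0.25/(log₁₀[1.16e-06 + 0.000667])² = 0.25/(-3.175)² = 0.0248.
Total minor-loss coefficient ΣK = 4·0.35 = 1.4.
ΔP = [f·L/D + ΣK]·(ρV²/2) = [0.0248·181/0.257 + 1.4]·(0.689·1.675²/2) = [17.47 + 1.4]·0.9668 = 18.24 Pa.
ΔP = 18.24 Pa = 0.0182 kPa.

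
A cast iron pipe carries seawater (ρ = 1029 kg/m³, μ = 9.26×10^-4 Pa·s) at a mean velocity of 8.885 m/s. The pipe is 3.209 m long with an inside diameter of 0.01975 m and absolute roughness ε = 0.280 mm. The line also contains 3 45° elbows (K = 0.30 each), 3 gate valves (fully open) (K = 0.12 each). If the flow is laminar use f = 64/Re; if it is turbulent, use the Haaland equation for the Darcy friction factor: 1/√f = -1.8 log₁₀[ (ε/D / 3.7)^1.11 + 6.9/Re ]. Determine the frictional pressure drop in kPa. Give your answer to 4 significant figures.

Reynolds number Re = ρVD/μ = 1029 · 8.885 · 0.01975 / 0.000926 = 1.95e+05.
Re > 4000 → turbulent. Relative roughness ε/D = 0.00028/0.01975 = 0.0142. Haaland: 1/√f = -1.8 log₁₀[(0.0142/3.7)^1.11 + 6.9/1.95e+05] = -1.8 log₁₀[0.00208 + 3.54e-05] = 4.815, so f = 0.04313.
Total minor-loss coefficient ΣK = 3·0.3 + 3·0.12 = 1.26.
ΔP = [f·L/D + ΣK]·(ρV²/2) = [0.04313·3.209/0.01975 + 1.26]·(1029·8.885²/2) = [7.008 + 1.26]·4.062e+04 = 3.358e+05 Pa.
ΔP = 3.358e+05 Pa = 335.8 kPa.

ΔP ≈ 335.8 kPa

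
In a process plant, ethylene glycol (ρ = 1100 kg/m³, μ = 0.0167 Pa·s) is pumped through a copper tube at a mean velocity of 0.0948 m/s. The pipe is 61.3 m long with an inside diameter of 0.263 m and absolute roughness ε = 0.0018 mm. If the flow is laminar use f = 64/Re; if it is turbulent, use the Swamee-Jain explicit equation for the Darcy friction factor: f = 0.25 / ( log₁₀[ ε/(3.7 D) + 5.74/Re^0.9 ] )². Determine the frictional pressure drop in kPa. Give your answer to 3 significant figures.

ΔP ≈ 0.0449 kPa

Reynolds number Re = ρVD/μ = 1100 · 0.0948 · 0.263 / 0.0167 = 1642.
Re < 2300 → laminar flow, so f = 64/Re = 64/1642 = 0.03897 (the turbulent correlation is not needed).
Darcy-Weisbach: ΔP = f(L/D)(ρV²/2) = 0.03897·(61.3/0.263)·(1100·0.0948²/2) = 0.03897·233.1·4.943 = 44.9 Pa.
ΔP = 44.9 Pa = 0.0449 kPa.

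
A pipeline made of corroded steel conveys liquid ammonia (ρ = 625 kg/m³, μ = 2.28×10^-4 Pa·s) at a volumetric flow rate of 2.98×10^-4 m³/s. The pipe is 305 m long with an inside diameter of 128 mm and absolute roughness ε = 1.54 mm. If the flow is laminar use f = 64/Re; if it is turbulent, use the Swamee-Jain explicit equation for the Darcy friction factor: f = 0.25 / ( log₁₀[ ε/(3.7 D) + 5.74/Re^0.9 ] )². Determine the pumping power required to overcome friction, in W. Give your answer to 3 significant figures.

Cross-sectional area A = πD²/4 = π(0.128)²/4 = 0.01287 m²; mean velocity V = Q/A = 0.000298/0.01287 = 0.02316 m/s.
Reynolds number Re = ρVD/μ = 625 · 0.02316 · 0.128 / 0.000228 = 8126.
Re > 4000 → turbulent. Relative roughness ε/D = 0.00154/0.128 = 0.012. Swamee-Jain: f = 0.25/(log₁₀[0.012/3.7 + 5.74/8126^0.9])² = 0.25/(log₁₀[0.00325 + 0.00174])² = 0.25/(-2.302)² = 0.04718.
Darcy-Weisbach: ΔP = f(L/D)(ρV²/2) = 0.04718·(305/0.128)·(625·0.02316²/2) = 0.04718·2383·0.1676 = 18.84 Pa.
Pumping power P = QΔP = 0.000298·18.84 = 0.005615 W = 0.00561 W.

P ≈ 0.00561 W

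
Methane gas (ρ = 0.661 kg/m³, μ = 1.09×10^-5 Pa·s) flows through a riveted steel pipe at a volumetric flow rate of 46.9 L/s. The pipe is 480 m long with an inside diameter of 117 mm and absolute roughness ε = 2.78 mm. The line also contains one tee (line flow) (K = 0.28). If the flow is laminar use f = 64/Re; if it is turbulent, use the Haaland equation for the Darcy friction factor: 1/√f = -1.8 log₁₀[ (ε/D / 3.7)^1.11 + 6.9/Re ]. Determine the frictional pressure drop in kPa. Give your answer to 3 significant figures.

ΔP ≈ 1.38 kPa

Q = 46.9 L/s = 46.9/1000 = 0.0469 m³/s.
Cross-sectional area A = πD²/4 = π(0.117)²/4 = 0.01075 m²; mean velocity V = Q/A = 0.0469/0.01075 = 4.362 m/s.
Reynolds number Re = ρVD/μ = 0.661 · 4.362 · 0.117 / 1.09e-05 = 3.095e+04.
Re > 4000 → turbulent. Relative roughness ε/D = 0.00278/0.117 = 0.0238. Haaland: 1/√f = -1.8 log₁₀[(0.0238/3.7)^1.11 + 6.9/3.095e+04] = -1.8 log₁₀[0.00369 + 0.000223] = 4.334, so f = 0.05323.
Total minor-loss coefficient ΣK = 1·0.28 = 0.28.
ΔP = [f·L/D + ΣK]·(ρV²/2) = [0.05323·480/0.117 + 0.28]·(0.661·4.362²/2) = [218.4 + 0.28]·6.289 = 1375 Pa.
ΔP = 1375 Pa = 1.38 kPa.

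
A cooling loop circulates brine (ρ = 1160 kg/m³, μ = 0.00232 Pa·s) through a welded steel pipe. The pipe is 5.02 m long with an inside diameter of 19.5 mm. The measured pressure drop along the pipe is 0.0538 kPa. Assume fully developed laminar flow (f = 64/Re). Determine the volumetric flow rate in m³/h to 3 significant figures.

For laminar flow, f = 64/Re with Re = ρVD/μ, so Darcy-Weisbach reduces to ΔP = 32μLV/D². Solving for V: V = ΔP·D²/(32μL) = 53.8·(0.0195)²/(32·0.00232·5.02) = 0.05489 m/s.
Check: Re = ρVD/μ = 1160·0.05489·0.0195/0.00232 = 535.2 < 2300, so the laminar assumption holds.
Q = V·A = 0.05489·(π/4·0.0195²) = 1.639e-05 m³/s = 0.0590 m³/h.

Q ≈ 0.0590 m³/h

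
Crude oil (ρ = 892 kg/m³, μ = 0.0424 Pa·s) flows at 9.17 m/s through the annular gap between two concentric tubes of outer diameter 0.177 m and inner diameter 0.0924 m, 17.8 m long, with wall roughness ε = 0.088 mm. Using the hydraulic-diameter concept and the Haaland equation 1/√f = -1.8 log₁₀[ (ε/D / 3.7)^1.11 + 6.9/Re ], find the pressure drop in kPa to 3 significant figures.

ΔP ≈ 228 kPa

Hydraulic diameter D_h = 4A/P = D_o - D_i = 0.177 - 0.0924 = 0.0846 m.
Re = ρVD_h/μ = 892·9.17·0.0846/0.0424 = 1.632e+04.
ε/D_h = 8.8e-05/0.0846 = 0.00104; Haaland gives 1/√f = -1.8 log₁₀[0.000114+0.000423] = 5.886, so f = 0.02887.
ΔP = f(L/D_h)(ρV²/2) = 0.02887·17.8/0.0846·3.75e+04 = 2.278e+05 Pa.
ΔP = 228 kPa.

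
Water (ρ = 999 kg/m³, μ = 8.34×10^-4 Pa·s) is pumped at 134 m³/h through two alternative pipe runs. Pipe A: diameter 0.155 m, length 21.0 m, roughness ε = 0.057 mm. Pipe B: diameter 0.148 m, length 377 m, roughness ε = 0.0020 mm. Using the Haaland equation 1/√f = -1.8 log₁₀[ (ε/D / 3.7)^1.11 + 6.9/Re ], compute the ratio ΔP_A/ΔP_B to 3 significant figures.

Pipe A: V = Q/A = 0.03722/0.01887 = 1.973 m/s; Re = 3.663e+05; ε/D = 0.000368; Haaland → f = 0.017; ΔP_A = f(L/D)(ρV²/2) = 4478 Pa.
Pipe B: V = Q/A = 0.03722/0.0172 = 2.164 m/s; Re = 3.836e+05; ε/D = 1.35e-05; Haaland → f = 0.01383; ΔP_B = f(L/D)(ρV²/2) = 8.241e+04 Pa.
ΔP_A/ΔP_B = 4478/8.241e+04 = 0.0543.

ΔP_A/ΔP_B ≈ 0.0543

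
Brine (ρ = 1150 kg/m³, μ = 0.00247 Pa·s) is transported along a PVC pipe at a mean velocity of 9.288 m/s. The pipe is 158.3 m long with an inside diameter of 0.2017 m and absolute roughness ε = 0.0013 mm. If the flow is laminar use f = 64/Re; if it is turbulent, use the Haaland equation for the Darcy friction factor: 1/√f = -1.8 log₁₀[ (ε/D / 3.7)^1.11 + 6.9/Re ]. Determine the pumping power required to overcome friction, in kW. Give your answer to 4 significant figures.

P ≈ 138.2 kW

Reynolds number Re = ρVD/μ = 1150 · 9.288 · 0.2017 / 0.00247 = 8.722e+05.
Re > 4000 → turbulent. Relative roughness ε/D = 1.3e-06/0.2017 = 6.45e-06. Haaland: 1/√f = -1.8 log₁₀[(6.45e-06/3.7)^1.11 + 6.9/8.722e+05] = -1.8 log₁₀[4.05e-07 + 7.91e-06] = 9.144, so f = 0.01196.
Darcy-Weisbach: ΔP = f(L/D)(ρV²/2) = 0.01196·(158.3/0.2017)·(1150·9.288²/2) = 0.01196·784.8·4.96e+04 = 4.656e+05 Pa.
Q = V·A = 9.288·0.03195 = 0.2968 m³/s.
Pumping power P = QΔP = 0.2968·4.656e+05 = 138170 W = 138.2 kW.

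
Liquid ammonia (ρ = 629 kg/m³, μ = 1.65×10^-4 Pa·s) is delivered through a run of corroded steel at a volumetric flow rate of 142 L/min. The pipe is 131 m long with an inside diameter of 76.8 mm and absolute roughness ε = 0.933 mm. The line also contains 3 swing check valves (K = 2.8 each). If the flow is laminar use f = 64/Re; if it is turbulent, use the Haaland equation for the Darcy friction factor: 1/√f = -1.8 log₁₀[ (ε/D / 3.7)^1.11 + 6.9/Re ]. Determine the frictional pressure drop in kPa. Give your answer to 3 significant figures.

Q = 142 L/min = 142/60000 = 0.002367 m³/s.
Cross-sectional area A = πD²/4 = π(0.0768)²/4 = 0.004632 m²; mean velocity V = Q/A = 0.002367/0.004632 = 0.5109 m/s.
Reynolds number Re = ρVD/μ = 629 · 0.5109 · 0.0768 / 0.000165 = 1.496e+05.
Re > 4000 → turbulent. Relative roughness ε/D = 0.000933/0.0768 = 0.0121. Haaland: 1/√f = -1.8 log₁₀[(0.0121/3.7)^1.11 + 6.9/1.496e+05] = -1.8 log₁₀[0.00175 + 4.61e-05] = 4.942, so f = 0.04094.
Total minor-loss coefficient ΣK = 3·2.8 = 8.4.
ΔP = [f·L/D + ΣK]·(ρV²/2) = [0.04094·131/0.0768 + 8.4]·(629·0.5109²/2) = [69.84 + 8.4]·82.09 = 6422 Pa.
ΔP = 6422 Pa = 6.42 kPa.

ΔP ≈ 6.42 kPa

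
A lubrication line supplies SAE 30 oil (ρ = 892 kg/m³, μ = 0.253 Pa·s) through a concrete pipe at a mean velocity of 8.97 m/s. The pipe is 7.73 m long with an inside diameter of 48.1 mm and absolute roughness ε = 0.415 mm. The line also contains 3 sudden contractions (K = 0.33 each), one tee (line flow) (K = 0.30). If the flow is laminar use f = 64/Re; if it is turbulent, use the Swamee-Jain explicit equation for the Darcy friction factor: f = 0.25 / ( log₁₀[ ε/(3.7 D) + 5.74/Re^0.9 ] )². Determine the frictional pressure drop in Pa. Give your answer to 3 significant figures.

Reynolds number Re = ρVD/μ = 892 · 8.97 · 0.0481 / 0.253 = 1521.
Re < 2300 → laminar flow, so f = 64/Re = 64/1521 = 0.04207 (the turbulent correlation is not needed).
Total minor-loss coefficient ΣK = 3·0.33 + 1·0.3 = 1.29.
ΔP = [f·L/D + ΣK]·(ρV²/2) = [0.04207·7.73/0.0481 + 1.29]·(892·8.97²/2) = [6.761 + 1.29]·3.589e+04 = 2.889e+05 Pa.

ΔP ≈ 289000 Pa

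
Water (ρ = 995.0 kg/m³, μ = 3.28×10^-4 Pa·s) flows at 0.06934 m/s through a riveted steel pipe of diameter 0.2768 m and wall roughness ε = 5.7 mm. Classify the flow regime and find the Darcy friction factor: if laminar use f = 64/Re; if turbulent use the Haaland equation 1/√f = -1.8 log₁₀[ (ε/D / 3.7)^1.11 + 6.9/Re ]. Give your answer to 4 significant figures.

f ≈ 0.04992

Re = ρVD/μ = 995·0.06934·0.2768/0.000328 = 5.822e+04.
Re > 4000 → turbulent. ε/D = 0.0057/0.2768 = 0.0206; Haaland: 1/√f = -1.8 log₁₀[0.00314 + 0.000119] = 4.476, so f = 0.04992.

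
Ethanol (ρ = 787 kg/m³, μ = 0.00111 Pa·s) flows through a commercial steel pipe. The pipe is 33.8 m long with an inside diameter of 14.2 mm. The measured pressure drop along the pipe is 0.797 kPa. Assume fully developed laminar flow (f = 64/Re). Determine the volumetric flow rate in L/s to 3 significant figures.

Q ≈ 0.0212 L/s

For laminar flow, f = 64/Re with Re = ρVD/μ, so Darcy-Weisbach reduces to ΔP = 32μLV/D². Solving for V: V = ΔP·D²/(32μL) = 797·(0.0142)²/(32·0.00111·33.8) = 0.1339 m/s.
Check: Re = ρVD/μ = 787·0.1339·0.0142/0.00111 = 1348 < 2300, so the laminar assumption holds.
Q = V·A = 0.1339·(π/4·0.0142²) = 2.12e-05 m³/s = 0.0212 L/s.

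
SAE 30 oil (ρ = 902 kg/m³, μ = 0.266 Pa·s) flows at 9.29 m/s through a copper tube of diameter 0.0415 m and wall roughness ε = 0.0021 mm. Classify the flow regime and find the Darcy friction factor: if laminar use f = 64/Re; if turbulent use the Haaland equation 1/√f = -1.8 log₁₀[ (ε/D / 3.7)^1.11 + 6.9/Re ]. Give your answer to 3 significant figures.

f ≈ 0.0490

Re = ρVD/μ = 902·9.29·0.0415/0.266 = 1307.
Re < 2300 → laminar, so f = 64/Re = 0.04895 (roughness is irrelevant in laminar flow).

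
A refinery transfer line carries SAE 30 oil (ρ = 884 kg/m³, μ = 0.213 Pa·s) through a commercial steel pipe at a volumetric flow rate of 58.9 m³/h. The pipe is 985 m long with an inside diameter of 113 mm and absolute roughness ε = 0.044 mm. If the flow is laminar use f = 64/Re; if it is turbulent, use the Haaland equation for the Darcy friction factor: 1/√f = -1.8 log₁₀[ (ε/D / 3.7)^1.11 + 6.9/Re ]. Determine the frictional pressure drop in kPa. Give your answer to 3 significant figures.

Q = 58.9 m³/h = 58.9/3600 = 0.01636 m³/s.
Cross-sectional area A = πD²/4 = π(0.113)²/4 = 0.01003 m²; mean velocity V = Q/A = 0.01636/0.01003 = 1.631 m/s.
Reynolds number Re = ρVD/μ = 884 · 1.631 · 0.113 / 0.213 = 765.1.
Re < 2300 → laminar flow, so f = 64/Re = 64/765.1 = 0.08365 (the turbulent correlation is not needed).
Darcy-Weisbach: ΔP = f(L/D)(ρV²/2) = 0.08365·(985/0.113)·(884·1.631²/2) = 0.08365·8717·1176 = 8.578e+05 Pa.
ΔP = 8.578e+05 Pa = 858 kPa.

ΔP ≈ 858 kPa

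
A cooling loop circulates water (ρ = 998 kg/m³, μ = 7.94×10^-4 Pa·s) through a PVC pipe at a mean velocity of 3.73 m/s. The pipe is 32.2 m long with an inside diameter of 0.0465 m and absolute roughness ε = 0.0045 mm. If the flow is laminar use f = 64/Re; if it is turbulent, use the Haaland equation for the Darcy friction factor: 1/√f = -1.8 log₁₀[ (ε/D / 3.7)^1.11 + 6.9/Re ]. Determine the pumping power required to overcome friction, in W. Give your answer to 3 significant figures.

Reynolds number Re = ρVD/μ = 998 · 3.73 · 0.0465 / 0.000794 = 2.18e+05.
Re > 4000 → turbulent. Relative roughness ε/D = 4.5e-06/0.0465 = 9.68e-05. Haaland: 1/√f = -1.8 log₁₀[(9.68e-05/3.7)^1.11 + 6.9/2.18e+05] = -1.8 log₁₀[8.19e-06 + 3.17e-05] = 7.919, so f = 0.01594.
Darcy-Weisbach: ΔP = f(L/D)(ρV²/2) = 0.01594·(32.2/0.0465)·(998·3.73²/2) = 0.01594·692.5·6943 = 7.666e+04 Pa.
Q = V·A = 3.73·0.001698 = 0.006334 m³/s.
Pumping power P = QΔP = 0.006334·7.666e+04 = 485.6 W = 486 W.

P ≈ 486 W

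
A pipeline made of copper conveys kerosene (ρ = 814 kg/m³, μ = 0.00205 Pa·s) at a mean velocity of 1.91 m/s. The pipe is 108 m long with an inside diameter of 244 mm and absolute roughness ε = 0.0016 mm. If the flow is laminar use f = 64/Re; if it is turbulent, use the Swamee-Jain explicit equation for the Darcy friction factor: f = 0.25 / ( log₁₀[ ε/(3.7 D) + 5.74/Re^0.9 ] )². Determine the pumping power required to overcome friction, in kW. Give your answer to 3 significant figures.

P ≈ 0.929 kW

Reynolds number Re = ρVD/μ = 814 · 1.91 · 0.244 / 0.00205 = 1.851e+05.
Re > 4000 → turbulent. Relative roughness ε/D = 1.6e-06/0.244 = 6.56e-06. Swamee-Jain: f = 0.25/(log₁₀[6.56e-06/3.7 + 5.74/1.851e+05^0.9])² = 0.25/(log₁₀[1.77e-06 + 0.000104])² = 0.25/(-3.974)² = 0.01583.
Darcy-Weisbach: ΔP = f(L/D)(ρV²/2) = 0.01583·(108/0.244)·(814·1.91²/2) = 0.01583·442.6·1485 = 1.04e+04 Pa.
Q = V·A = 1.91·0.04676 = 0.08931 m³/s.
Pumping power P = QΔP = 0.08931·1.04e+04 = 929.0 W = 0.929 kW.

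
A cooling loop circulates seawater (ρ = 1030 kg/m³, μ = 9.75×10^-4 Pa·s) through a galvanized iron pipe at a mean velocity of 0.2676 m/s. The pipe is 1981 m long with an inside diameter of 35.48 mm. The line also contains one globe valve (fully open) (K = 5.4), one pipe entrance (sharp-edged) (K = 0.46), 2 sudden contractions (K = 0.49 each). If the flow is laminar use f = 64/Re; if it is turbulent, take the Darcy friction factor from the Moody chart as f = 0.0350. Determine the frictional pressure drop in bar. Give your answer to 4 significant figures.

Reynolds number Re = ρVD/μ = 1030 · 0.2676 · 0.03548 / 0.000975 = 1.003e+04.
Re > 4000 → turbulent; use the Moody-chart value f = 0.0350.
Total minor-loss coefficient ΣK = 1·5.4 + 1·0.46 + 2·0.49 = 6.84.
ΔP = [f·L/D + ΣK]·(ρV²/2) = [0.035·1981/0.03548 + 6.84]·(1030·0.2676²/2) = [1954 + 6.84]·36.88 = 7.232e+04 Pa.
ΔP = 7.232e+04 Pa = 0.7232 bar.

ΔP ≈ 0.7232 bar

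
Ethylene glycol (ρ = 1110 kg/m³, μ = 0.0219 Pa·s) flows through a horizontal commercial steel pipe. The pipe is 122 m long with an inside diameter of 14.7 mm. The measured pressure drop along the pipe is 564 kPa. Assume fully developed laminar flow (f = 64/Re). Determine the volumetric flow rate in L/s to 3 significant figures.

For laminar flow, f = 64/Re with Re = ρVD/μ, so Darcy-Weisbach reduces to ΔP = 32μLV/D². Solving for V: V = ΔP·D²/(32μL) = 5.64e+05·(0.0147)²/(32·0.0219·122) = 1.425 m/s.
Check: Re = ρVD/μ = 1110·1.425·0.0147/0.0219 = 1062 < 2300, so the laminar assumption holds.
Q = V·A = 1.425·(π/4·0.0147²) = 0.0002419 m³/s = 0.242 L/s.

Q ≈ 0.242 L/s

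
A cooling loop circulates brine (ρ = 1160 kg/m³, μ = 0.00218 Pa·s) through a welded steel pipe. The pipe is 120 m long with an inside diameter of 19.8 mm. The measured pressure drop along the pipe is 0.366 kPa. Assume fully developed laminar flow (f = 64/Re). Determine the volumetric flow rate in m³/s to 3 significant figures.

For laminar flow, f = 64/Re with Re = ρVD/μ, so Darcy-Weisbach reduces to ΔP = 32μLV/D². Solving for V: V = ΔP·D²/(32μL) = 366·(0.0198)²/(32·0.00218·120) = 0.01714 m/s.
Check: Re = ρVD/μ = 1160·0.01714·0.0198/0.00218 = 180.6 < 2300, so the laminar assumption holds.
Q = V·A = 0.01714·(π/4·0.0198²) = 5.278e-06 m³/s = 5.28×10^-6 m³/s.

Q ≈ 5.28×10^-6 m³/s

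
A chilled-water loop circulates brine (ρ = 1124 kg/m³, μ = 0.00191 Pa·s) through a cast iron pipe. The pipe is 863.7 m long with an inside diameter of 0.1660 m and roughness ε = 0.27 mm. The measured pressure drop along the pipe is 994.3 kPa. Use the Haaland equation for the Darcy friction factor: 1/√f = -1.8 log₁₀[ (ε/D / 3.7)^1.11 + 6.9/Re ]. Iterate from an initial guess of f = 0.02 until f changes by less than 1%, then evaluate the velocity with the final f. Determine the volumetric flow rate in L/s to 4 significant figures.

Rearranging Darcy-Weisbach: V = √(2·ΔP·D/(f·L·ρ)). With ε/D = 0.00027/0.166 = 0.00163, iterate starting from f = 0.02:
  f = 0.02 → V = √(2·9.943e+05·0.166/(0.02·863.7·1124)) = 4.123 m/s; Re = ρVD/μ = 4.028e+05; f → 0.02269
  f = 0.02269 → V = 3.871 m/s; Re = 3.782e+05; f → 0.02272
Converged (Δf/f < 1%). With the final f = 0.02272: V = √(2·9.943e+05·0.166/(0.02272·863.7·1124)) = 3.869 m/s.
Q = V·A = 3.869·(π/4·0.166²) = 0.08373 m³/s = 83.73 L/s.

Q ≈ 83.73 L/s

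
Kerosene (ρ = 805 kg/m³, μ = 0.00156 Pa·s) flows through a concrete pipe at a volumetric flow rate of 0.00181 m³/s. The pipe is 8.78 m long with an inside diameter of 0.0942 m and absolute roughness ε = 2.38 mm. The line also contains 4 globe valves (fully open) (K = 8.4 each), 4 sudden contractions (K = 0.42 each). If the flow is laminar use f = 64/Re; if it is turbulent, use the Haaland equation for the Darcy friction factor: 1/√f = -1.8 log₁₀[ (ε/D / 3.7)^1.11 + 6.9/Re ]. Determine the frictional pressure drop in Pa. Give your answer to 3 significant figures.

Cross-sectional area A = πD²/4 = π(0.0942)²/4 = 0.006969 m²; mean velocity V = Q/A = 0.00181/0.006969 = 0.2597 m/s.
Reynolds number Re = ρVD/μ = 805 · 0.2597 · 0.0942 / 0.00156 = 1.262e+04.
Re > 4000 → turbulent. Relative roughness ε/D = 0.00238/0.0942 = 0.0253. Haaland: 1/√f = -1.8 log₁₀[(0.0253/3.7)^1.11 + 6.9/1.262e+04] = -1.8 log₁₀[0.00395 + 0.000547] = 4.226, so f = 0.056.
Total minor-loss coefficient ΣK = 4·8.4 + 4·0.42 = 35.3.
ΔP = [f·L/D + ΣK]·(ρV²/2) = [0.056·8.78/0.0942 + 35.3]·(805·0.2597²/2) = [5.22 + 35.3]·27.15 = 1099 Pa.

ΔP ≈ 1100 Pa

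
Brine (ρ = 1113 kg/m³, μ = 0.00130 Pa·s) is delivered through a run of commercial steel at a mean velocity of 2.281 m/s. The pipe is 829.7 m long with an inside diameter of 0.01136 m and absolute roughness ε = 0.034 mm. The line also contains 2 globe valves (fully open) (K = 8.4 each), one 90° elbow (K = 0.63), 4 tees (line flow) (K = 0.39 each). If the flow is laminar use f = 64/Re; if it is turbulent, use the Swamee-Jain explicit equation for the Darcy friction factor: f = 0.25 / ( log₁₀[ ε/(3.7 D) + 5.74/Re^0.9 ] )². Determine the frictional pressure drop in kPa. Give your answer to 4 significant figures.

Reynolds number Re = ρVD/μ = 1113 · 2.281 · 0.01136 / 0.0013 = 2.218e+04.
Re > 4000 → turbulent. Relative roughness ε/D = 3.4e-05/0.01136 = 0.00299. Swamee-Jain: f = 0.25/(log₁₀[0.00299/3.7 + 5.74/2.218e+04^0.9])² = 0.25/(log₁₀[0.000809 + 0.000704])² = 0.25/(-2.82)² = 0.03143.
Total minor-loss coefficient ΣK = 2·8.4 + 1·0.63 + 4·0.39 = 19.
ΔP = [f·L/D + ΣK]·(ρV²/2) = [0.03143·829.7/0.01136 + 19]·(1113·2.281²/2) = [2296 + 19]·2895 = 6.702e+06 Pa.
ΔP = 6.702e+06 Pa = 6702 kPa.

ΔP ≈ 6702 kPa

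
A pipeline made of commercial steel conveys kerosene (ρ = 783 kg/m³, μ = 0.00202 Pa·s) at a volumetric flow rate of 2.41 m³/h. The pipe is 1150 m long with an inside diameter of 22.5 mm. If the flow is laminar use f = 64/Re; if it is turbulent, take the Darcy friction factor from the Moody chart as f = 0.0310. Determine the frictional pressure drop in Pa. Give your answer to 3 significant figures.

Q = 2.41 m³/h = 2.41/3600 = 0.0006694 m³/s.
Cross-sectional area A = πD²/4 = π(0.0225)²/4 = 0.0003976 m²; mean velocity V = Q/A = 0.0006694/0.0003976 = 1.684 m/s.
Reynolds number Re = ρVD/μ = 783 · 1.684 · 0.0225 / 0.00202 = 1.468e+04.
Re > 4000 → turbulent; use the Moody-chart value f = 0.0310.
Darcy-Weisbach: ΔP = f(L/D)(ρV²/2) = 0.031·(1150/0.0225)·(783·1.684²/2) = 0.031·5.111e+04·1110 = 1.758e+06 Pa.

ΔP ≈ 1.76×10^6 Pa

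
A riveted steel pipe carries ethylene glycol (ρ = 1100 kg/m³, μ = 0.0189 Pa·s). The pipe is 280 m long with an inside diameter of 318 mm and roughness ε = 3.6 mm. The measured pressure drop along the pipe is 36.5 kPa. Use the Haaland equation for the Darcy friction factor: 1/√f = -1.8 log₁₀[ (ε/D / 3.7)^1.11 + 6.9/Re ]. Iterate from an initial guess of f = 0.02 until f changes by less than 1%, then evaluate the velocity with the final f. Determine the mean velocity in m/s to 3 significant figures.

Rearranging Darcy-Weisbach: V = √(2·ΔP·D/(f·L·ρ)). With ε/D = 0.0036/0.318 = 0.0113, iterate starting from f = 0.02:
  f = 0.02 → V = √(2·3.65e+04·0.318/(0.02·280·1100)) = 1.941 m/s; Re = ρVD/μ = 3.593e+04; f → 0.04104
  f = 0.04104 → V = 1.355 m/s; Re = 2.508e+04; f → 0.04163
  f = 0.04163 → V = 1.345 m/s; Re = 2.49e+04; f → 0.04165
Converged (Δf/f < 1%). With the final f = 0.04165: V = √(2·3.65e+04·0.318/(0.04165·280·1100)) = 1.345 m/s.

V ≈ 1.35 m/s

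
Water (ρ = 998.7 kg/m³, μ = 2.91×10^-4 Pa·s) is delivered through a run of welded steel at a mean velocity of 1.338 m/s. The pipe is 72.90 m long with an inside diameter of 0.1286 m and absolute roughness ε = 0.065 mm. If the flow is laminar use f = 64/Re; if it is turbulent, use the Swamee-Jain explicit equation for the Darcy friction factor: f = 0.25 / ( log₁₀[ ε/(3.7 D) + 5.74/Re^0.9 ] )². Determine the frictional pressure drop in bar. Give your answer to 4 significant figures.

Reynolds number Re = ρVD/μ = 998.7 · 1.338 · 0.1286 / 0.000291 = 5.905e+05.
Re > 4000 → turbulent. Relative roughness ε/D = 6.5e-05/0.1286 = 0.000505. Swamee-Jain: f = 0.25/(log₁₀[0.000505/3.7 + 5.74/5.905e+05^0.9])² = 0.25/(log₁₀[0.000137 + 3.67e-05])² = 0.25/(-3.761)² = 0.01767.
Darcy-Weisbach: ΔP = f(L/D)(ρV²/2) = 0.01767·(72.9/0.1286)·(998.7·1.338²/2) = 0.01767·566.9·894 = 8956 Pa.
ΔP = 8956 Pa = 0.08956 bar.

ΔP ≈ 0.08956 bar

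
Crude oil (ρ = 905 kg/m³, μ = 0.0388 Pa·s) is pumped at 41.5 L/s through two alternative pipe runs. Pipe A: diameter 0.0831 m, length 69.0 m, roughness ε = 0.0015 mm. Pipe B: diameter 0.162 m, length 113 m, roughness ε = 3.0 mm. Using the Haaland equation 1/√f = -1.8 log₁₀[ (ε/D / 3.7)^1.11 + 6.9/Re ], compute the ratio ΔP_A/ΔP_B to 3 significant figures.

Pipe A: V = Q/A = 0.0415/0.005424 = 7.652 m/s; Re = 1.483e+04; ε/D = 1.81e-05; Haaland → f = 0.02781; ΔP_A = f(L/D)(ρV²/2) = 6.119e+05 Pa.
Pipe B: V = Q/A = 0.0415/0.02061 = 2.013 m/s; Re = 7608; ε/D = 0.0185; Haaland → f = 0.0522; ΔP_B = f(L/D)(ρV²/2) = 6.679e+04 Pa.
ΔP_A/ΔP_B = 6.119e+05/6.679e+04 = 9.16.

ΔP_A/ΔP_B ≈ 9.16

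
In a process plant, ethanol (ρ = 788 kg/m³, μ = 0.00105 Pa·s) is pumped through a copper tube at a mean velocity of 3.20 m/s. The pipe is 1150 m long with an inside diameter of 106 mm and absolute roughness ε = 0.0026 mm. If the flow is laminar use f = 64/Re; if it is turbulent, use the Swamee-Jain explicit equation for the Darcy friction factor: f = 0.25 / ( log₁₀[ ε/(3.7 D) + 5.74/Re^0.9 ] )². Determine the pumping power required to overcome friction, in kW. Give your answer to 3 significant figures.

P ≈ 18.6 kW

Reynolds number Re = ρVD/μ = 788 · 3.2 · 0.106 / 0.00105 = 2.546e+05.
Re > 4000 → turbulent. Relative roughness ε/D = 2.6e-06/0.106 = 2.45e-05. Swamee-Jain: f = 0.25/(log₁₀[2.45e-05/3.7 + 5.74/2.546e+05^0.9])² = 0.25/(log₁₀[6.63e-06 + 7.83e-05])² = 0.25/(-4.071)² = 0.01508.
Darcy-Weisbach: ΔP = f(L/D)(ρV²/2) = 0.01508·(1150/0.106)·(788·3.2²/2) = 0.01508·1.085e+04·4035 = 6.603e+05 Pa.
Q = V·A = 3.2·0.008825 = 0.02824 m³/s.
Pumping power P = QΔP = 0.02824·6.603e+05 = 18650 W = 18.6 kW.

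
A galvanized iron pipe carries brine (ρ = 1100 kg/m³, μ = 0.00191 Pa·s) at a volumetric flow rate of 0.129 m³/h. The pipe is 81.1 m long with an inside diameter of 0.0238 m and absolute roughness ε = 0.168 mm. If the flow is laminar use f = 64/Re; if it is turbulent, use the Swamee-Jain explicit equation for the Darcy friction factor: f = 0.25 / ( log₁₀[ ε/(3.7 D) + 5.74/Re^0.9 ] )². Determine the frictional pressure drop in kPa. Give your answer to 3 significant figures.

Q = 0.129 m³/h = 0.129/3600 = 3.583e-05 m³/s.
Cross-sectional area A = πD²/4 = π(0.0238)²/4 = 0.0004449 m²; mean velocity V = Q/A = 3.583e-05/0.0004449 = 0.08055 m/s.
Reynolds number Re = ρVD/μ = 1100 · 0.08055 · 0.0238 / 0.00191 = 1104.
Re < 2300 → laminar flow, so f = 64/Re = 64/1104 = 0.05797 (the turbulent correlation is not needed).
Darcy-Weisbach: ΔP = f(L/D)(ρV²/2) = 0.05797·(81.1/0.0238)·(1100·0.08055²/2) = 0.05797·3408·3.568 = 704.8 Pa.
ΔP = 704.8 Pa = 0.705 kPa.

ΔP ≈ 0.705 kPa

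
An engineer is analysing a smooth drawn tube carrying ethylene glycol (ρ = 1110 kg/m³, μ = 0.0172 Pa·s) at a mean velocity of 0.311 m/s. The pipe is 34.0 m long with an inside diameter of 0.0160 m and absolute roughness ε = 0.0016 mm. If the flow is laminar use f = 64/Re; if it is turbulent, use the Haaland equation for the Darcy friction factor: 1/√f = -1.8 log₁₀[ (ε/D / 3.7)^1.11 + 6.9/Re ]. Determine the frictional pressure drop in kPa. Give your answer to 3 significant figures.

ΔP ≈ 22.7 kPa

Reynolds number Re = ρVD/μ = 1110 · 0.311 · 0.016 / 0.0172 = 321.1.
Re < 2300 → laminar flow, so f = 64/Re = 64/321.1 = 0.1993 (the turbulent correlation is not needed).
Darcy-Weisbach: ΔP = f(L/D)(ρV²/2) = 0.1993·(34/0.016)·(1110·0.311²/2) = 0.1993·2125·53.68 = 2.273e+04 Pa.
ΔP = 2.273e+04 Pa = 22.7 kPa.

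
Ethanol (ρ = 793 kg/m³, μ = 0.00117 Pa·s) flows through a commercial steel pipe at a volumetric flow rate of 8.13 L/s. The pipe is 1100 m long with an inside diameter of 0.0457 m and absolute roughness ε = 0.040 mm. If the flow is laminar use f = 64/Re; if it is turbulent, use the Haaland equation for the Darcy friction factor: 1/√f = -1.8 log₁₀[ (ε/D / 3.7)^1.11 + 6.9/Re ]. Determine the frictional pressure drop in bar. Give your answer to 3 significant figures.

Q = 8.13 L/s = 8.13/1000 = 0.00813 m³/s.
Cross-sectional area A = πD²/4 = π(0.0457)²/4 = 0.00164 m²; mean velocity V = Q/A = 0.00813/0.00164 = 4.956 m/s.
Reynolds number Re = ρVD/μ = 793 · 4.956 · 0.0457 / 0.00117 = 1.535e+05.
Re > 4000 → turbulent. Relative roughness ε/D = 4e-05/0.0457 = 0.000875. Haaland: 1/√f = -1.8 log₁₀[(0.000875/3.7)^1.11 + 6.9/1.535e+05] = -1.8 log₁₀[9.44e-05 + 4.49e-05] = 6.941, so f = 0.02076.
Darcy-Weisbach: ΔP = f(L/D)(ρV²/2) = 0.02076·(1100/0.0457)·(793·4.956²/2) = 0.02076·2.407e+04·9740 = 4.867e+06 Pa.
ΔP = 4.867e+06 Pa = 48.7 bar.

ΔP ≈ 48.7 bar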